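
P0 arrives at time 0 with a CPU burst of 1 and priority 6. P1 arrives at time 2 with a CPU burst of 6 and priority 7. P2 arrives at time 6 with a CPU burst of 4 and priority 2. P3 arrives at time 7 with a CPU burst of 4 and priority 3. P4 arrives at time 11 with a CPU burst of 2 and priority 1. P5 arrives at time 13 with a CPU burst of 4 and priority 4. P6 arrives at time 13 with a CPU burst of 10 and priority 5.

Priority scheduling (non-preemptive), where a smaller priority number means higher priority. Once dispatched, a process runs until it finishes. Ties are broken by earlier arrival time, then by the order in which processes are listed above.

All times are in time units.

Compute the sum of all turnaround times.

Gantt: | P0 0-1 | idle 1-2 | P1 2-8 | P2 8-12 | P4 12-14 | P3 14-18 | P5 18-22 | P6 22-32 |
Completion: P0=1  P1=8  P2=12  P3=18  P4=14  P5=22  P6=32
Turnaround = completion − arrival: P0=1, P1=6, P2=6, P3=11, P4=3, P5=9, P6=19
Total turnaround = 1 + 6 + 6 + 11 + 3 + 9 + 19 = 55

55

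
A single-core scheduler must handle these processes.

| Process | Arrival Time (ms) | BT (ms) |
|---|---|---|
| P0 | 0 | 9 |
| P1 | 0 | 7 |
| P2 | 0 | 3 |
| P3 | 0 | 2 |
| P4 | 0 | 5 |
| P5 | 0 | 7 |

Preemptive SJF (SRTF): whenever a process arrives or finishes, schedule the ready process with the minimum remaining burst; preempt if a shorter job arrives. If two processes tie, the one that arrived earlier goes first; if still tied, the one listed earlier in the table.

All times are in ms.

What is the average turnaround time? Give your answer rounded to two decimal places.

Schedule: | P3 0-2 | P2 2-5 | P4 5-10 | P1 10-17 | P5 17-24 | P0 24-33 |
Completion: P0=33  P1=17  P2=5  P3=2  P4=10  P5=24
Turnaround (C−A): P0=33  P1=17  P2=5  P3=2  P4=10  P5=24
Turnaround times: P0=33, P1=17, P2=5, P3=2, P4=10, P5=24
Average turnaround = (33+17+5+2+10+24) / 6 = 91/6 = 15.17

15.17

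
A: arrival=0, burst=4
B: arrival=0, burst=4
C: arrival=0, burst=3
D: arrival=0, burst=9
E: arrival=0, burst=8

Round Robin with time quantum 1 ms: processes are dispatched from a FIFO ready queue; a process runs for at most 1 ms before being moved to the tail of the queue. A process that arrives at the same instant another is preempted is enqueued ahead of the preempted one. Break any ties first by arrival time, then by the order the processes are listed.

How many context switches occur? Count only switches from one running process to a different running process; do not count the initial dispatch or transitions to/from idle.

27

Gantt: | A 0-1 | B 1-2 | C 2-3 | D 3-4 | E 4-5 | A 5-6 | B 6-7 | C 7-8 | D 8-9 | E 9-10 | A 10-11 | B 11-12 | C 12-13 | D 13-14 | E 14-15 | A 15-16 | B 16-17 | D 17-18 | E 18-19 | D 19-20 | E 20-21 | D 21-22 | E 22-23 | D 23-24 | E 24-25 | D 25-26 | E 26-27 | D 27-28 |
Completion: A=16  B=17  C=13  D=28  E=27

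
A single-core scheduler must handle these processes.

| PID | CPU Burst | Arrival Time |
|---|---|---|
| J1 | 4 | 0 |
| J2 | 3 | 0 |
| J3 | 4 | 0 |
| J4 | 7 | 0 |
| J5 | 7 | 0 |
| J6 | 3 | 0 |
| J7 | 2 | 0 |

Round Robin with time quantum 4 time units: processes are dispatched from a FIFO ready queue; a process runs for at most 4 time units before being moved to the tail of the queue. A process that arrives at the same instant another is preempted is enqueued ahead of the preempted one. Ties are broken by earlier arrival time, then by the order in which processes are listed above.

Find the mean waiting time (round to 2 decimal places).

13.57

Schedule: | J1 0-4 | J2 4-7 | J3 7-11 | J4 11-15 | J5 15-19 | J6 19-22 | J7 22-24 | J4 24-27 | J5 27-30 |
Completion: J1=4  J2=7  J3=11  J4=27  J5=30  J6=22  J7=24
Waiting times: J1=0, J2=4, J3=7, J4=20, J5=23, J6=19, J7=22
Average waiting = (0+4+7+20+23+19+22) / 7 = 95/7 = 13.57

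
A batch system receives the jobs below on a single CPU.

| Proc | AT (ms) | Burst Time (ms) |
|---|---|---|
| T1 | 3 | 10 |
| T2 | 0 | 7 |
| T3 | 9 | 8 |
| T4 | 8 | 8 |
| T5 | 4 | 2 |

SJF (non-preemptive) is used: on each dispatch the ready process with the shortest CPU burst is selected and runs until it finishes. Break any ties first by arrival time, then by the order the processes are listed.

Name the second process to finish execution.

Gantt: | T2 0-7 | T5 7-9 | T4 9-17 | T3 17-25 | T1 25-35 |
Completion: T1=35  T2=7  T3=25  T4=17  T5=9
Turnaround (C−A): T1=32  T2=7  T3=16  T4=9  T5=5
Finish order: T2 → T5 → T4 → T3 → T1

T5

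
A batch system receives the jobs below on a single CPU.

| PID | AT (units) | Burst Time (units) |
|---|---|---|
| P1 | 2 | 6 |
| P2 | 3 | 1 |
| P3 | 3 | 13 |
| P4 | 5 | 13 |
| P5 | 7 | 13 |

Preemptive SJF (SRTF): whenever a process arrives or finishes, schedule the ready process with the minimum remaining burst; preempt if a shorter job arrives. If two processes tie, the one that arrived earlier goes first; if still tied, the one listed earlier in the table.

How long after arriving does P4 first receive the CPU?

17

Schedule: | idle 0-2 | P1 2-3 | P2 3-4 | P1 4-9 | P3 9-22 | P4 22-35 | P5 35-48 |
Completion: P1=9  P2=4  P3=22  P4=35  P5=48
Turnaround (C−A): P1=7  P2=1  P3=19  P4=30  P5=41
Response(P4) = first start − arrival = 22 − 5 = 17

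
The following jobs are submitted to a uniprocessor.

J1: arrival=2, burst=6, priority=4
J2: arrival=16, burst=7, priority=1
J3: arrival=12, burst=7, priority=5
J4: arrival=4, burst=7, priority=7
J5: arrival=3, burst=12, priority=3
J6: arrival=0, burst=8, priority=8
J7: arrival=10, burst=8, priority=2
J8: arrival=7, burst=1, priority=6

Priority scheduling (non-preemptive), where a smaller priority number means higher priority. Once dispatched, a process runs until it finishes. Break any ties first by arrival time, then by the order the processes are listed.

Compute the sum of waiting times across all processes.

Timeline: | J6 0-8 | J5 8-20 | J2 20-27 | J7 27-35 | J1 35-41 | J3 41-48 | J8 48-49 | J4 49-56 |
Completion: J1=41  J2=27  J3=48  J4=56  J5=20  J6=8  J7=35  J8=49
Turnaround (C−A): J1=39  J2=11  J3=36  J4=52  J5=17  J6=8  J7=25  J8=42
Waiting = turnaround − burst: J1=33, J2=4, J3=29, J4=45, J5=5, J6=0, J7=17, J8=41
Total waiting = 33 + 4 + 29 + 45 + 5 + 0 + 17 + 41 = 174

174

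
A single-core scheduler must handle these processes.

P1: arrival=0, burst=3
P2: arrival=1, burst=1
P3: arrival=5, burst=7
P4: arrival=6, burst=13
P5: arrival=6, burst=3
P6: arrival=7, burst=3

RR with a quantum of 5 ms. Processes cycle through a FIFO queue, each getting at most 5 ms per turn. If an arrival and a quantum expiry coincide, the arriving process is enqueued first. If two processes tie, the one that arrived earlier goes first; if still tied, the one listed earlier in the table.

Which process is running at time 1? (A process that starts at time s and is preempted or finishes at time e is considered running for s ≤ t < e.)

P1

Gantt: | P1 0-3 | P2 3-4 | idle 4-5 | P3 5-10 | P4 10-15 | P5 15-18 | P6 18-21 | P3 21-23 | P4 23-31 |
Completion: P1=3  P2=4  P3=23  P4=31  P5=18  P6=21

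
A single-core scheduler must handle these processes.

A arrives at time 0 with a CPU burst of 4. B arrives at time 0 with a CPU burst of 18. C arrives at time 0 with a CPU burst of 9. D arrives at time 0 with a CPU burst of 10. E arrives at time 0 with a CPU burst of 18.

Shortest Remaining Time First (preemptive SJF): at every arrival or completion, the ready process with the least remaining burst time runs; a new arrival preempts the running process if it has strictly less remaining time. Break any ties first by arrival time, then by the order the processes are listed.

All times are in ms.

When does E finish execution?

59

Gantt: | A 0-4 | C 4-13 | D 13-23 | B 23-41 | E 41-59 |
Completion: A=4  B=41  C=13  D=23  E=59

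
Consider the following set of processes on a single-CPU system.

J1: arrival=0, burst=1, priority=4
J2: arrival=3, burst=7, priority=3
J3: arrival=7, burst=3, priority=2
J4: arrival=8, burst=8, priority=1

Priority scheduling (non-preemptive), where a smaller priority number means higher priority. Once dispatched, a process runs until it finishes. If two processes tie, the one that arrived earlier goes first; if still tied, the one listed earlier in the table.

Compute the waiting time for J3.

11

Schedule: | J1 0-1 | idle 1-3 | J2 3-10 | J4 10-18 | J3 18-21 |
Completion: J1=1  J2=10  J3=21  J4=18
Turnaround (C−A): J1=1  J2=7  J3=14  J4=10
Waiting(J3) = turnaround − burst = 14 − 3 = 11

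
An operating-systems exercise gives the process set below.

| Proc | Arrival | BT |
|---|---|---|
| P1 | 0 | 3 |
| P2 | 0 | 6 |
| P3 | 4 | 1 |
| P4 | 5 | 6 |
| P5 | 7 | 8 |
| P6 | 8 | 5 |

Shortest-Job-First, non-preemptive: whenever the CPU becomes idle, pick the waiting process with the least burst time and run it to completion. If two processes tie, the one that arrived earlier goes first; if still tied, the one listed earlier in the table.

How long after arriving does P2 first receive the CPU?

Timeline: | P1 0-3 | P2 3-9 | P3 9-10 | P6 10-15 | P4 15-21 | P5 21-29 |
Completion: P1=3  P2=9  P3=10  P4=21  P5=29  P6=15
Turnaround (C−A): P1=3  P2=9  P3=6  P4=16  P5=22  P6=7
Response(P2) = first start − arrival = 3 − 0 = 3

3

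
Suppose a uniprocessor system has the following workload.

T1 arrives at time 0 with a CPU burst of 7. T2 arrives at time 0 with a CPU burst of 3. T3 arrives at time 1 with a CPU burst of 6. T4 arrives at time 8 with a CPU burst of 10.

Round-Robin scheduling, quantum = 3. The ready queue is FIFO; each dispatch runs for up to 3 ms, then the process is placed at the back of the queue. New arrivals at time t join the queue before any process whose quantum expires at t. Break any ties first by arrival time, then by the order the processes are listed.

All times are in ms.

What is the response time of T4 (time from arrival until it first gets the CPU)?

4

Schedule: | T1 0-3 | T2 3-6 | T3 6-9 | T1 9-12 | T4 12-15 | T3 15-18 | T1 18-19 | T4 19-26 |
Completion: T1=19  T2=6  T3=18  T4=26
Response(T4) = first start − arrival = 12 − 8 = 4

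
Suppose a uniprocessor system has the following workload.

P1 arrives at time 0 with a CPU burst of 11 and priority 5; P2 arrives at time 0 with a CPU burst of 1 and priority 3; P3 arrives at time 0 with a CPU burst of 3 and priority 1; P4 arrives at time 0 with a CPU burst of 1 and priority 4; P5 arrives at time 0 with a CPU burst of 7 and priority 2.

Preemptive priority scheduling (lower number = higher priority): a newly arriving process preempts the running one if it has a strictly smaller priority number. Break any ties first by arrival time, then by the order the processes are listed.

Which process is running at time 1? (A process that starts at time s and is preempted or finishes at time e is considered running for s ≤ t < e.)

P3

Timeline: | P3 0-3 | P5 3-10 | P2 10-11 | P4 11-12 | P1 12-23 |
Completion: P1=23  P2=11  P3=3  P4=12  P5=10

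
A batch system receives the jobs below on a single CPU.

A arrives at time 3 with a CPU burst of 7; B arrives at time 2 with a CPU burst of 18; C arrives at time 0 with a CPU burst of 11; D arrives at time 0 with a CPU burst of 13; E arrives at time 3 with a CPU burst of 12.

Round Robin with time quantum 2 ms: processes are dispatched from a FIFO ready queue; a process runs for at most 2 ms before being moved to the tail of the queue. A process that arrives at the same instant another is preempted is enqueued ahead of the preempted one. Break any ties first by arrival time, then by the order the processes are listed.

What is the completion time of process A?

39

Gantt: | C 0-2 | D 2-4 | B 4-6 | C 6-8 | A 8-10 | E 10-12 | D 12-14 | B 14-16 | C 16-18 | A 18-20 | E 20-22 | D 22-24 | B 24-26 | C 26-28 | A 28-30 | E 30-32 | D 32-34 | B 34-36 | C 36-38 | A 38-39 | E 39-41 | D 41-43 | B 43-45 | C 45-46 | E 46-48 | D 48-50 | B 50-52 | E 52-54 | D 54-55 | B 55-61 |
Completion: A=39  B=61  C=46  D=55  E=54
Turnaround (C−A): A=36  B=59  C=46  D=55  E=51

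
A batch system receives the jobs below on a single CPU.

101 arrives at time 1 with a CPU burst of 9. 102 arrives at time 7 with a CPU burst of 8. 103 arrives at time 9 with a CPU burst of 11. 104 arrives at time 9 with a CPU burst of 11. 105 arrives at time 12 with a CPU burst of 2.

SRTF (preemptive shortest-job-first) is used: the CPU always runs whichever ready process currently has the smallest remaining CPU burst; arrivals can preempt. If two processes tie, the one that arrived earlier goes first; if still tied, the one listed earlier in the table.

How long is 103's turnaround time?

22

Schedule: | idle 0-1 | 101 1-10 | 102 10-12 | 105 12-14 | 102 14-20 | 103 20-31 | 104 31-42 |
Completion: 101=10  102=20  103=31  104=42  105=14
Turnaround (C−A): 101=9  102=13  103=22  104=33  105=2
Turnaround(103) = completion − arrival = 31 − 9 = 22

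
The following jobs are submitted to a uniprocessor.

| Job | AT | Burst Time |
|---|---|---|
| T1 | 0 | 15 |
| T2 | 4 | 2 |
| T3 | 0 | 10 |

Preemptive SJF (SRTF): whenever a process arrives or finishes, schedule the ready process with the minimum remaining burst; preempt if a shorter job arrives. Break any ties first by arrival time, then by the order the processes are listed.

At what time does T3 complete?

Gantt: | T3 0-4 | T2 4-6 | T3 6-12 | T1 12-27 |
Completion: T1=27  T2=6  T3=12
Turnaround (C−A): T1=27  T2=2  T3=12

12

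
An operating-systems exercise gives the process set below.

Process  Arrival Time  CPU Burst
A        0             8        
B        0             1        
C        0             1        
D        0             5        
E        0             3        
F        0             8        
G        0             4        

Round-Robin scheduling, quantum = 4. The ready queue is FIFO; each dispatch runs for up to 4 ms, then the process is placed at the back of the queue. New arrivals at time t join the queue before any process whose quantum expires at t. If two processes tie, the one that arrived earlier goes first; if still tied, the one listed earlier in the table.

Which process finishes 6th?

Timeline: | A 0-4 | B 4-5 | C 5-6 | D 6-10 | E 10-13 | F 13-17 | G 17-21 | A 21-25 | D 25-26 | F 26-30 |
Completion: A=25  B=5  C=6  D=26  E=13  F=30  G=21
Turnaround (C−A): A=25  B=5  C=6  D=26  E=13  F=30  G=21
Finish order: B → C → E → G → A → D → F

D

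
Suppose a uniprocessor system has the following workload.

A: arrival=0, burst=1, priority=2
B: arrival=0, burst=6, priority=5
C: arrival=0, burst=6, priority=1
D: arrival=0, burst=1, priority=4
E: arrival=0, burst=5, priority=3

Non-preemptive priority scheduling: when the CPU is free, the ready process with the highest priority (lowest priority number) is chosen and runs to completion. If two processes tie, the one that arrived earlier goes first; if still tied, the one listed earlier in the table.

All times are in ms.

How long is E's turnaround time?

12

Timeline: | C 0-6 | A 6-7 | E 7-12 | D 12-13 | B 13-19 |
Completion: A=7  B=19  C=6  D=13  E=12
Turnaround (C−A): A=7  B=19  C=6  D=13  E=12
Turnaround(E) = completion − arrival = 12 − 0 = 12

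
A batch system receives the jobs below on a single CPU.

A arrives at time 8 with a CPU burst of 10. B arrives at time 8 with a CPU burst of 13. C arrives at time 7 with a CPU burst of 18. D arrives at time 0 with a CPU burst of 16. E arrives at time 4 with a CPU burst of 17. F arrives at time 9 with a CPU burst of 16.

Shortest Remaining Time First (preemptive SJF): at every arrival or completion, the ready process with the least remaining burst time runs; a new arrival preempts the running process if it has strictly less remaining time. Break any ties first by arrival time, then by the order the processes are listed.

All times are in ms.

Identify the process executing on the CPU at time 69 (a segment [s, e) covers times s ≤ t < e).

E

Timeline: | D 0-16 | A 16-26 | B 26-39 | F 39-55 | E 55-72 | C 72-90 |
Completion: A=26  B=39  C=90  D=16  E=72  F=55
Turnaround (C−A): A=18  B=31  C=83  D=16  E=68  F=46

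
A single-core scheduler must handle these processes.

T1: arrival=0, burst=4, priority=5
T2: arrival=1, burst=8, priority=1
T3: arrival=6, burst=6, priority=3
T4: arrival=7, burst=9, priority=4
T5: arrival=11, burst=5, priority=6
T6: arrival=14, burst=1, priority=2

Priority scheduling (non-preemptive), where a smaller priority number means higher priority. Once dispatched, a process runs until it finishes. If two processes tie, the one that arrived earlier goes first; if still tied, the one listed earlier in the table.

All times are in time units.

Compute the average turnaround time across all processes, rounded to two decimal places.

Schedule: | T1 0-4 | T2 4-12 | T3 12-18 | T6 18-19 | T4 19-28 | T5 28-33 |
Completion: T1=4  T2=12  T3=18  T4=28  T5=33  T6=19
Turnaround (C−A): T1=4  T2=11  T3=12  T4=21  T5=22  T6=5
Turnaround times: T1=4, T2=11, T3=12, T4=21, T5=22, T6=5
Average turnaround = (4+11+12+21+22+5) / 6 = 75/6 = 12.50

12.50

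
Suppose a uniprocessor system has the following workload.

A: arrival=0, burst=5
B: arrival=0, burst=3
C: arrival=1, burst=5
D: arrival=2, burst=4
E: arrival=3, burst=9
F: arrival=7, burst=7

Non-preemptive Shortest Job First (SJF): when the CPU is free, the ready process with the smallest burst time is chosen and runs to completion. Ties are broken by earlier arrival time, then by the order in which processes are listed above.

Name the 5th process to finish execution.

F

Schedule: | B 0-3 | D 3-7 | A 7-12 | C 12-17 | F 17-24 | E 24-33 |
Completion: A=12  B=3  C=17  D=7  E=33  F=24
Turnaround (C−A): A=12  B=3  C=16  D=5  E=30  F=17
Finish order: B → D → A → C → F → E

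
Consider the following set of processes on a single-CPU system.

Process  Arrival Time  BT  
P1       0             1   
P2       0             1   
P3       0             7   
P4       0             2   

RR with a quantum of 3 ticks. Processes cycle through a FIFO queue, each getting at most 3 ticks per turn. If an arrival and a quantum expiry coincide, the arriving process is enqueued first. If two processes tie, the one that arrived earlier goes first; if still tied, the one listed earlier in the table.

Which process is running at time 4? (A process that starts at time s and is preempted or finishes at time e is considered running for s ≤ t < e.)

Gantt: | P1 0-1 | P2 1-2 | P3 2-5 | P4 5-7 | P3 7-11 |
Completion: P1=1  P2=2  P3=11  P4=7
Turnaround (C−A): P1=1  P2=2  P3=11  P4=7

P3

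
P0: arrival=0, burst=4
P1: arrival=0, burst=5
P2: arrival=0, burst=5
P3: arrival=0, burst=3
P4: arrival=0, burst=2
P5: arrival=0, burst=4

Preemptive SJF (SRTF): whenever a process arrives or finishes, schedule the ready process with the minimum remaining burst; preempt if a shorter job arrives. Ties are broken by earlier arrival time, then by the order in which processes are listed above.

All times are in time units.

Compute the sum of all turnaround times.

Schedule: | P4 0-2 | P3 2-5 | P0 5-9 | P5 9-13 | P1 13-18 | P2 18-23 |
Completion: P0=9  P1=18  P2=23  P3=5  P4=2  P5=13
Turnaround (C−A): P0=9  P1=18  P2=23  P3=5  P4=2  P5=13
Turnaround = completion − arrival: P0=9, P1=18, P2=23, P3=5, P4=2, P5=13
Total turnaround = 9 + 18 + 23 + 5 + 2 + 13 = 70

70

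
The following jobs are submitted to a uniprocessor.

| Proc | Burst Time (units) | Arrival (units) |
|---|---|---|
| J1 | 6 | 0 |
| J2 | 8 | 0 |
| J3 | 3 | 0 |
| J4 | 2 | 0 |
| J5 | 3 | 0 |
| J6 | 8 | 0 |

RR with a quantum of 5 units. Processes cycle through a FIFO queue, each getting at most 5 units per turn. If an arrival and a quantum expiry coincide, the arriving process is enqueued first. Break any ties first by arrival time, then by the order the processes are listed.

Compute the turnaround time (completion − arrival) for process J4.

Timeline: | J1 0-5 | J2 5-10 | J3 10-13 | J4 13-15 | J5 15-18 | J6 18-23 | J1 23-24 | J2 24-27 | J6 27-30 |
Completion: J1=24  J2=27  J3=13  J4=15  J5=18  J6=30
Turnaround (C−A): J1=24  J2=27  J3=13  J4=15  J5=18  J6=30
Turnaround(J4) = completion − arrival = 15 − 0 = 15

15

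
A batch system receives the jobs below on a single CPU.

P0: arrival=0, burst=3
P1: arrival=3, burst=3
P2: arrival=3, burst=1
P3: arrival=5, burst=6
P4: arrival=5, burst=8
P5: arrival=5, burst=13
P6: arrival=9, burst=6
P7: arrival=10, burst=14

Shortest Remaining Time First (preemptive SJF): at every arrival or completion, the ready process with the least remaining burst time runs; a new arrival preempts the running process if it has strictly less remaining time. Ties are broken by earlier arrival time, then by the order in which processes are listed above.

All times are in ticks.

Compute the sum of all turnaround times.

Gantt: | P0 0-3 | P2 3-4 | P1 4-7 | P3 7-13 | P6 13-19 | P4 19-27 | P5 27-40 | P7 40-54 |
Completion: P0=3  P1=7  P2=4  P3=13  P4=27  P5=40  P6=19  P7=54
Turnaround (C−A): P0=3  P1=4  P2=1  P3=8  P4=22  P5=35  P6=10  P7=44
Turnaround = completion − arrival: P0=3, P1=4, P2=1, P3=8, P4=22, P5=35, P6=10, P7=44
Total turnaround = 3 + 4 + 1 + 8 + 22 + 35 + 10 + 44 = 127

127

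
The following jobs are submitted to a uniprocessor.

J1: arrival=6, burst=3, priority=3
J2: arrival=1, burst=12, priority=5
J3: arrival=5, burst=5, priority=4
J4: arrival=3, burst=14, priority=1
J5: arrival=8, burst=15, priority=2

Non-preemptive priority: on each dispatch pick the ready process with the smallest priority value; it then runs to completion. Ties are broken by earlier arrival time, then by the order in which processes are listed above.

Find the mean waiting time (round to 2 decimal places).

Timeline: | idle 0-1 | J2 1-13 | J4 13-27 | J5 27-42 | J1 42-45 | J3 45-50 |
Completion: J1=45  J2=13  J3=50  J4=27  J5=42
Waiting times: J1=36, J2=0, J3=40, J4=10, J5=19
Average waiting = (36+0+40+10+19) / 5 = 105/5 = 21.00

21.00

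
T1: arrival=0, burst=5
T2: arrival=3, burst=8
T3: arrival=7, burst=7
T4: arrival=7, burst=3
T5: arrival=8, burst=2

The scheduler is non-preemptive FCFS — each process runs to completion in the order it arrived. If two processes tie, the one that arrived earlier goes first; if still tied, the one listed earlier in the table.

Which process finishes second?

T2

Timeline: | T1 0-5 | T2 5-13 | T3 13-20 | T4 20-23 | T5 23-25 |
Completion: T1=5  T2=13  T3=20  T4=23  T5=25
Finish order: T1 → T2 → T3 → T4 → T5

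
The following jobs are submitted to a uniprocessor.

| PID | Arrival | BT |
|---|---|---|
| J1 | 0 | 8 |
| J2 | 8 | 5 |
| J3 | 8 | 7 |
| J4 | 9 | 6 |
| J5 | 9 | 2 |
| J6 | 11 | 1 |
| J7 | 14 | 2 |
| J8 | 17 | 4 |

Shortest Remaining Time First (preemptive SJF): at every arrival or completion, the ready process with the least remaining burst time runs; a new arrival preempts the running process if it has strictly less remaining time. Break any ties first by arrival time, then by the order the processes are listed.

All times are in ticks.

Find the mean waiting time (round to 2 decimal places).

Schedule: | J1 0-8 | J2 8-9 | J5 9-11 | J6 11-12 | J2 12-16 | J7 16-18 | J8 18-22 | J4 22-28 | J3 28-35 |
Completion: J1=8  J2=16  J3=35  J4=28  J5=11  J6=12  J7=18  J8=22
Turnaround (C−A): J1=8  J2=8  J3=27  J4=19  J5=2  J6=1  J7=4  J8=5
Waiting times: J1=0, J2=3, J3=20, J4=13, J5=0, J6=0, J7=2, J8=1
Average waiting = (0+3+20+13+0+0+2+1) / 8 = 39/8 = 4.88

4.88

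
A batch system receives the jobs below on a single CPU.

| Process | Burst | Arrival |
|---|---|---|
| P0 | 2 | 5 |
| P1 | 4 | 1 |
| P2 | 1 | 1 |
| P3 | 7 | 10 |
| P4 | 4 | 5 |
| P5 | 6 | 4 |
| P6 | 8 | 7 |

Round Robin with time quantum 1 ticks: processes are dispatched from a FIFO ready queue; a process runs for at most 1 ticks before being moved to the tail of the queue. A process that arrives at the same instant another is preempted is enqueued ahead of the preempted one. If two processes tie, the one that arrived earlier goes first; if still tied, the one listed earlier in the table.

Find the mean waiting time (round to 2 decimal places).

Schedule: | idle 0-1 | P1 1-2 | P2 2-3 | P1 3-4 | P5 4-5 | P1 5-6 | P0 6-7 | P4 7-8 | P5 8-9 | P1 9-10 | P6 10-11 | P0 11-12 | P4 12-13 | P5 13-14 | P3 14-15 | P6 15-16 | P4 16-17 | P5 17-18 | P3 18-19 | P6 19-20 | P4 20-21 | P5 21-22 | P3 22-23 | P6 23-24 | P5 24-25 | P3 25-26 | P6 26-27 | P3 27-28 | P6 28-29 | P3 29-30 | P6 30-31 | P3 31-32 | P6 32-33 |
Completion: P0=12  P1=10  P2=3  P3=32  P4=21  P5=25  P6=33
Turnaround (C−A): P0=7  P1=9  P2=2  P3=22  P4=16  P5=21  P6=26
Waiting times: P0=5, P1=5, P2=1, P3=15, P4=12, P5=15, P6=18
Average waiting = (5+5+1+15+12+15+18) / 7 = 71/7 = 10.14

10.14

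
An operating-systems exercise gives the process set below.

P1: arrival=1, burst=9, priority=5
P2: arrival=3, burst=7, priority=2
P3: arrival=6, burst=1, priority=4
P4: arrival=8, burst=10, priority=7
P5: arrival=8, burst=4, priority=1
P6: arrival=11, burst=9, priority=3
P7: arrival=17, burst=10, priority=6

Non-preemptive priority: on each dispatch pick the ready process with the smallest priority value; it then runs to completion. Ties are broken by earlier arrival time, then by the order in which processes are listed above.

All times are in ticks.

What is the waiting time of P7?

Gantt: | idle 0-1 | P1 1-10 | P5 10-14 | P2 14-21 | P6 21-30 | P3 30-31 | P7 31-41 | P4 41-51 |
Completion: P1=10  P2=21  P3=31  P4=51  P5=14  P6=30  P7=41
Waiting(P7) = turnaround − burst = 24 − 10 = 14

14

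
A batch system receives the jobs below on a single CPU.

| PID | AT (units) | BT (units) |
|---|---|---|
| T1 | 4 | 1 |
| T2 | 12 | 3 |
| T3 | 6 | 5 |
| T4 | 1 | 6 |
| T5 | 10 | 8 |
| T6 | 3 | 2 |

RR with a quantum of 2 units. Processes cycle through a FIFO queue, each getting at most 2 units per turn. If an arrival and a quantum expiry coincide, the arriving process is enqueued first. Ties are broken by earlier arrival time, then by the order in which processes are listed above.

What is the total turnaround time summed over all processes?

58

Gantt: | idle 0-1 | T4 1-3 | T6 3-5 | T4 5-7 | T1 7-8 | T3 8-10 | T4 10-12 | T5 12-14 | T3 14-16 | T2 16-18 | T5 18-20 | T3 20-21 | T2 21-22 | T5 22-26 |
Completion: T1=8  T2=22  T3=21  T4=12  T5=26  T6=5
Turnaround = completion − arrival: T1=4, T2=10, T3=15, T4=11, T5=16, T6=2
Total turnaround = 4 + 10 + 15 + 11 + 16 + 2 = 58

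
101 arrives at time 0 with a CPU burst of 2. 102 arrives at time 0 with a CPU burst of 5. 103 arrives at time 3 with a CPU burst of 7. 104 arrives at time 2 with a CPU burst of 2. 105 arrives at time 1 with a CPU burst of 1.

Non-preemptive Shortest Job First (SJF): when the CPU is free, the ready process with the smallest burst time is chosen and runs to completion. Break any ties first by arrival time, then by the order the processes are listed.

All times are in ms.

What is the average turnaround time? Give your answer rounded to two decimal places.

6.20

Timeline: | 101 0-2 | 105 2-3 | 104 3-5 | 102 5-10 | 103 10-17 |
Completion: 101=2  102=10  103=17  104=5  105=3
Turnaround (C−A): 101=2  102=10  103=14  104=3  105=2
Turnaround times: 101=2, 102=10, 103=14, 104=3, 105=2
Average turnaround = (2+10+14+3+2) / 5 = 31/5 = 6.20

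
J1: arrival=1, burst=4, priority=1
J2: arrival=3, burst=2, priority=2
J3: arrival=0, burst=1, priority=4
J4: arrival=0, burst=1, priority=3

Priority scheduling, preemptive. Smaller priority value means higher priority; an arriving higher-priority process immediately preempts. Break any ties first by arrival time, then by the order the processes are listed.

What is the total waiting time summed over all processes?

9

Timeline: | J4 0-1 | J1 1-5 | J2 5-7 | J3 7-8 |
Completion: J1=5  J2=7  J3=8  J4=1
Turnaround (C−A): J1=4  J2=4  J3=8  J4=1
Waiting = turnaround − burst: J1=0, J2=2, J3=7, J4=0
Total waiting = 0 + 2 + 7 + 0 = 9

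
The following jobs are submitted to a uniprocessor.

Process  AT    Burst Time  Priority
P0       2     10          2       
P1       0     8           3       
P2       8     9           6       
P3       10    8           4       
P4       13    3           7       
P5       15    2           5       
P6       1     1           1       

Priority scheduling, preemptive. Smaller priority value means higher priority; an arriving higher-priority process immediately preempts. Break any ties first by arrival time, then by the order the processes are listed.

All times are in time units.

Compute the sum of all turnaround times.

Timeline: | P1 0-1 | P6 1-2 | P0 2-12 | P1 12-19 | P3 19-27 | P5 27-29 | P2 29-38 | P4 38-41 |
Completion: P0=12  P1=19  P2=38  P3=27  P4=41  P5=29  P6=2
Turnaround (C−A): P0=10  P1=19  P2=30  P3=17  P4=28  P5=14  P6=1
Turnaround = completion − arrival: P0=10, P1=19, P2=30, P3=17, P4=28, P5=14, P6=1
Total turnaround = 10 + 19 + 30 + 17 + 28 + 14 + 1 = 119

119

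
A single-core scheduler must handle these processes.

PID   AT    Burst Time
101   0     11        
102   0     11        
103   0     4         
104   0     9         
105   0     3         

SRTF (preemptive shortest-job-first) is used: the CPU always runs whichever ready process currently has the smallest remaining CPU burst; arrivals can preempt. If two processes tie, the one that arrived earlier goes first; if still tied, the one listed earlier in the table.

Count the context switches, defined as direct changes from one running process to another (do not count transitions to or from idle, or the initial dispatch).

4

Timeline: | 105 0-3 | 103 3-7 | 104 7-16 | 101 16-27 | 102 27-38 |
Completion: 101=27  102=38  103=7  104=16  105=3
Turnaround (C−A): 101=27  102=38  103=7  104=16  105=3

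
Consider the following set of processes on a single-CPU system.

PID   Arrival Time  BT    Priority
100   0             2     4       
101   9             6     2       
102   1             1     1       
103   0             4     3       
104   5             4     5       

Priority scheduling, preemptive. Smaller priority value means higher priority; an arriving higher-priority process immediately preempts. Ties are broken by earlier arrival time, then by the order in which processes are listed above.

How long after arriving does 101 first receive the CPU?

Schedule: | 103 0-1 | 102 1-2 | 103 2-5 | 100 5-7 | 104 7-9 | 101 9-15 | 104 15-17 |
Completion: 100=7  101=15  102=2  103=5  104=17
Response(101) = first start − arrival = 9 − 9 = 0

0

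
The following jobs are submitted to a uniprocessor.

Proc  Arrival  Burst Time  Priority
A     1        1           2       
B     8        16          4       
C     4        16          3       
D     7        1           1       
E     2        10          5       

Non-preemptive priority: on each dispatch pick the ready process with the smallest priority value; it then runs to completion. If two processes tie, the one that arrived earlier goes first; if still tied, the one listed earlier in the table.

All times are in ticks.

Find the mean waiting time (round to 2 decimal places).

7.00

Schedule: | idle 0-1 | A 1-2 | E 2-12 | D 12-13 | C 13-29 | B 29-45 |
Completion: A=2  B=45  C=29  D=13  E=12
Turnaround (C−A): A=1  B=37  C=25  D=6  E=10
Waiting times: A=0, B=21, C=9, D=5, E=0
Average waiting = (0+21+9+5+0) / 5 = 35/5 = 7.00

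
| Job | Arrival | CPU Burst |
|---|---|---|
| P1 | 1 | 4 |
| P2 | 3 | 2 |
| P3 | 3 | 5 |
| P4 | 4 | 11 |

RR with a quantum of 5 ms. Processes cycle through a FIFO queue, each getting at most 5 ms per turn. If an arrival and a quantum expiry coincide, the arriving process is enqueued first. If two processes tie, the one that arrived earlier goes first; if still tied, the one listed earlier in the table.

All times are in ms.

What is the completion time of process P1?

5

Gantt: | idle 0-1 | P1 1-5 | P2 5-7 | P3 7-12 | P4 12-23 |
Completion: P1=5  P2=7  P3=12  P4=23
Turnaround (C−A): P1=4  P2=4  P3=9  P4=19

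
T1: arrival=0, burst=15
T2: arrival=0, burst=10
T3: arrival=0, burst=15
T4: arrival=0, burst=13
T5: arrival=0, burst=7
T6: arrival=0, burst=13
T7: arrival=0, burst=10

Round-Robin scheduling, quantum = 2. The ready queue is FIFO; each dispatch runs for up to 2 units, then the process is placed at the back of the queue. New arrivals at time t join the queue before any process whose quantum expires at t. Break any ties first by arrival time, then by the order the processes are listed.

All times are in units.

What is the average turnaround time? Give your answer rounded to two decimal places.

Gantt: | T1 0-2 | T2 2-4 | T3 4-6 | T4 6-8 | T5 8-10 | T6 10-12 | T7 12-14 | T1 14-16 | T2 16-18 | T3 18-20 | T4 20-22 | T5 22-24 | T6 24-26 | T7 26-28 | T1 28-30 | T2 30-32 | T3 32-34 | T4 34-36 | T5 36-38 | T6 38-40 | T7 40-42 | T1 42-44 | T2 44-46 | T3 46-48 | T4 48-50 | T5 50-51 | T6 51-53 | T7 53-55 | T1 55-57 | T2 57-59 | T3 59-61 | T4 61-63 | T6 63-65 | T7 65-67 | T1 67-69 | T3 69-71 | T4 71-73 | T6 73-75 | T1 75-77 | T3 77-79 | T4 79-80 | T6 80-81 | T1 81-82 | T3 82-83 |
Completion: T1=82  T2=59  T3=83  T4=80  T5=51  T6=81  T7=67
Turnaround times: T1=82, T2=59, T3=83, T4=80, T5=51, T6=81, T7=67
Average turnaround = (82+59+83+80+51+81+67) / 7 = 503/7 = 71.86

71.86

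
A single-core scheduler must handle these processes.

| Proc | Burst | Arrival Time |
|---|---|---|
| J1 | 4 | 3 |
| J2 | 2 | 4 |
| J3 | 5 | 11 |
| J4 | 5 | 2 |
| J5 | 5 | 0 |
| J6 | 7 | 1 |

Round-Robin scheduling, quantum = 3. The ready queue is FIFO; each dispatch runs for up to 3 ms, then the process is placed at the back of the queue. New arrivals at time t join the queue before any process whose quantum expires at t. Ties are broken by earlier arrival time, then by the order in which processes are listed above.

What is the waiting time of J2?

10

Schedule: | J5 0-3 | J6 3-6 | J4 6-9 | J1 9-12 | J5 12-14 | J2 14-16 | J6 16-19 | J4 19-21 | J3 21-24 | J1 24-25 | J6 25-26 | J3 26-28 |
Completion: J1=25  J2=16  J3=28  J4=21  J5=14  J6=26
Turnaround (C−A): J1=22  J2=12  J3=17  J4=19  J5=14  J6=25
Waiting(J2) = turnaround − burst = 12 − 2 = 10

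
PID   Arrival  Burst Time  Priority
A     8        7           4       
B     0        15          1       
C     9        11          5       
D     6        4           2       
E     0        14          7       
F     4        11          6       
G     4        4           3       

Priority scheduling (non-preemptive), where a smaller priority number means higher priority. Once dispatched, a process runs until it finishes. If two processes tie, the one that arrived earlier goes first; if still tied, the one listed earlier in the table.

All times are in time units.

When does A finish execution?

Timeline: | B 0-15 | D 15-19 | G 19-23 | A 23-30 | C 30-41 | F 41-52 | E 52-66 |
Completion: A=30  B=15  C=41  D=19  E=66  F=52  G=23
Turnaround (C−A): A=22  B=15  C=32  D=13  E=66  F=48  G=19

30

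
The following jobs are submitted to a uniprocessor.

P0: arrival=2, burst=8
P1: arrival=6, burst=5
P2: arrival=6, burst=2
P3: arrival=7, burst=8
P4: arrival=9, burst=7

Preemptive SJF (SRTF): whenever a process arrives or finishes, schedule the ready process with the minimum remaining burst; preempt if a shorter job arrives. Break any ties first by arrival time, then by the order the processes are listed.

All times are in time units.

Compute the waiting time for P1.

6

Timeline: | idle 0-2 | P0 2-6 | P2 6-8 | P0 8-12 | P1 12-17 | P4 17-24 | P3 24-32 |
Completion: P0=12  P1=17  P2=8  P3=32  P4=24
Waiting(P1) = turnaround − burst = 11 − 5 = 6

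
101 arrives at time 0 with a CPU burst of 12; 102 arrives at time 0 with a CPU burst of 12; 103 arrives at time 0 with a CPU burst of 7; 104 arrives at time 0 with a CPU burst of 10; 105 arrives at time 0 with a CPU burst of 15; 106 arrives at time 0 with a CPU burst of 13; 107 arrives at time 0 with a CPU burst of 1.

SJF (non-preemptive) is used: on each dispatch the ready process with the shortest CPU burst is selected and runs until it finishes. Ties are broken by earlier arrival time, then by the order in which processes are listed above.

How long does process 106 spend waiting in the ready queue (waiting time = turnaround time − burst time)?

42

Timeline: | 107 0-1 | 103 1-8 | 104 8-18 | 101 18-30 | 102 30-42 | 106 42-55 | 105 55-70 |
Completion: 101=30  102=42  103=8  104=18  105=70  106=55  107=1
Turnaround (C−A): 101=30  102=42  103=8  104=18  105=70  106=55  107=1
Waiting(106) = turnaround − burst = 55 − 13 = 42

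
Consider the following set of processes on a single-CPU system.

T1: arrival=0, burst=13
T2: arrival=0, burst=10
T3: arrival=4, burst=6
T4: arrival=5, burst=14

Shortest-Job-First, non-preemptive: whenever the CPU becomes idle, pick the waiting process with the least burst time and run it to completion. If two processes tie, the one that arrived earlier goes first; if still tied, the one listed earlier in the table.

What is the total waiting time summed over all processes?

46

Gantt: | T2 0-10 | T3 10-16 | T1 16-29 | T4 29-43 |
Completion: T1=29  T2=10  T3=16  T4=43
Turnaround (C−A): T1=29  T2=10  T3=12  T4=38
Waiting = turnaround − burst: T1=16, T2=0, T3=6, T4=24
Total waiting = 16 + 0 + 6 + 24 = 46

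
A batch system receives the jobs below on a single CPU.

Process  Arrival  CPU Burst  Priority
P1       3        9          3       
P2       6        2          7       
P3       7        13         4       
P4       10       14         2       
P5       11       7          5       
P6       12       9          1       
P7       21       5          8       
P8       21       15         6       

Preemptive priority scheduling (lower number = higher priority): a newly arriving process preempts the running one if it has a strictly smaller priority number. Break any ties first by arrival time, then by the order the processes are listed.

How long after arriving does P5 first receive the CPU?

37

Timeline: | idle 0-3 | P1 3-10 | P4 10-12 | P6 12-21 | P4 21-33 | P1 33-35 | P3 35-48 | P5 48-55 | P8 55-70 | P2 70-72 | P7 72-77 |
Completion: P1=35  P2=72  P3=48  P4=33  P5=55  P6=21  P7=77  P8=70
Response(P5) = first start − arrival = 48 − 11 = 37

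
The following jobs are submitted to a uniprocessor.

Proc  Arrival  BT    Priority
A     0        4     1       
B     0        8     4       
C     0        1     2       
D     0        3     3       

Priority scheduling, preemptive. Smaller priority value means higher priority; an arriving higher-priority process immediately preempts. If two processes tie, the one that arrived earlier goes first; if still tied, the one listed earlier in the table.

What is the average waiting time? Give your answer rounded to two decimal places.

4.25

Timeline: | A 0-4 | C 4-5 | D 5-8 | B 8-16 |
Completion: A=4  B=16  C=5  D=8
Turnaround (C−A): A=4  B=16  C=5  D=8
Waiting times: A=0, B=8, C=4, D=5
Average waiting = (0+8+4+5) / 4 = 17/4 = 4.25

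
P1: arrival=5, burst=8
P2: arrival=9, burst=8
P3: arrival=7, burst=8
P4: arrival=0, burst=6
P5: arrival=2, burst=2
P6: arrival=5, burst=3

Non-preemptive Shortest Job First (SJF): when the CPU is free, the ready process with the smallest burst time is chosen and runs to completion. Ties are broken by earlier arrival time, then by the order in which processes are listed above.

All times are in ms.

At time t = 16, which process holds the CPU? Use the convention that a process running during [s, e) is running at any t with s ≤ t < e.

Gantt: | P4 0-6 | P5 6-8 | P6 8-11 | P1 11-19 | P3 19-27 | P2 27-35 |
Completion: P1=19  P2=35  P3=27  P4=6  P5=8  P6=11

P1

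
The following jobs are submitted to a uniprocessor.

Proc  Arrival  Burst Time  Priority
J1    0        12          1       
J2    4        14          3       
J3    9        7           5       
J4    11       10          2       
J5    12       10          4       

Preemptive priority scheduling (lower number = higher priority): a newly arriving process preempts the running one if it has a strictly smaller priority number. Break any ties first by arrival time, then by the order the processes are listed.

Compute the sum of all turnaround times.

Gantt: | J1 0-12 | J4 12-22 | J2 22-36 | J5 36-46 | J3 46-53 |
Completion: J1=12  J2=36  J3=53  J4=22  J5=46
Turnaround = completion − arrival: J1=12, J2=32, J3=44, J4=11, J5=34
Total turnaround = 12 + 32 + 44 + 11 + 34 = 133

133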